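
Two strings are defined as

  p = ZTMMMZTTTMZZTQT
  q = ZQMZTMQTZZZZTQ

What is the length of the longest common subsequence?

Pick Z [1,1], then M [5,3], then Z [6,4], then T [7,5], then T [8,8], then Z [11,11], then Z [12,12], then T [13,13], then Q [14,14]; all 9 characters appear in both, in order, and the DP table's final entry dp[15][14] is also 9, so no common subsequence is longer.

9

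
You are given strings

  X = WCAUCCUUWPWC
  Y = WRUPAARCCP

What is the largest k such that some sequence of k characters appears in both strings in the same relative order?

Match W (X #1, Y #1) → A (X #3, Y #6) → C (X #5, Y #8) → C (X #6, Y #9) → P (X #10, Y #10) — 5 characters in the same relative order in both. Since dp[12][10] = 5, nothing longer is possible.

5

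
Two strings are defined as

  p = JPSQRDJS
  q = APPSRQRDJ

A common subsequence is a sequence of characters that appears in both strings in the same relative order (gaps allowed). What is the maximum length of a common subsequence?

6

One common subsequence of length 6: P (p #2, q #3), then S (p #3, q #4), then Q (p #4, q #6), then R (p #5, q #7), then D (p #6, q #8), then J (p #7, q #9). Since dp[8][9] = 6, nothing longer is possible.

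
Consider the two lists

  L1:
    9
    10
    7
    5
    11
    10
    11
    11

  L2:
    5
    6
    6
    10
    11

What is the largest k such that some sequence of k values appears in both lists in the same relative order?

Let dp[i][j] be the LCS length of the first i values of L1 and the first j values of L2. dp[i][j] = dp[i-1][j-1]+1 when the i-th and j-th values match, else max(dp[i-1][j], dp[i][j-1]).
    ·  5  6  6 10 11
 ·  0  0  0  0  0  0
 9  0  0  0  0  0  0
10  0  0  0  0  1  1
 7  0  0  0  0  1  1
 5  0  1  1  1  1  1
11  0  1  1  1  1  2
10  0  1  1  1  2  2
11  0  1  1  1  2  3
11  0  1  1  1  2  3
dp[8][5] = 3. One LCS (by backtracking along matches): 5, 10, 11.

3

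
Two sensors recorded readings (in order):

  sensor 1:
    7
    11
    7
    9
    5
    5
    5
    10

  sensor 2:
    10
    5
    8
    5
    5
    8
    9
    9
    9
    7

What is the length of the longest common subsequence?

3

Pick 5 at sensor 1[5]=sensor 2[2] → 5 at sensor 1[6]=sensor 2[4] → 5 at sensor 1[7]=sensor 2[5]; all 3 values appear in both, in order. The LCS DP gives dp[8][10] = 3, so this is optimal.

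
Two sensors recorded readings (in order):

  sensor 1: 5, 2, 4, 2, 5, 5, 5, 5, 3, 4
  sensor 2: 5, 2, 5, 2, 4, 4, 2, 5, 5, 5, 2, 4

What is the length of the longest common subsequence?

Let dp[i][j] be the LCS length of the first i values of sensor 1 and the first j values of sensor 2. dp[i][j] = dp[i-1][j-1]+1 when the i-th and j-th values match, else max(dp[i-1][j], dp[i][j-1]).
    ·  5  2  5  2  4  4  2  5  5  5  2  4
 ·  0  0  0  0  0  0  0  0  0  0  0  0  0
 5  0  1  1  1  1  1  1  1  1  1  1  1  1
 2  0  1  2  2  2  2  2  2  2  2  2  2  2
 4  0  1  2  2  2  3  3  3  3  3  3  3  3
 2  0  1  2  2  3  3  3  4  4  4  4  4  4
 5  0  1  2  3  3  3  3  4  5  5  5  5  5
 5  0  1  2  3  3  3  3  4  5  6  6  6  6
 5  0  1  2  3  3  3  3  4  5  6  7  7  7
 5  0  1  2  3  3  3  3  4  5  6  7  7  7
 3  0  1  2  3  3  3  3  4  5  6  7  7  7
 4  0  1  2  3  3  4  4  4  5  6  7  7  8
dp[10][12] = 8. One LCS (by backtracking along matches): 5, 2, 4, 2, 5, 5, 5, 4.

8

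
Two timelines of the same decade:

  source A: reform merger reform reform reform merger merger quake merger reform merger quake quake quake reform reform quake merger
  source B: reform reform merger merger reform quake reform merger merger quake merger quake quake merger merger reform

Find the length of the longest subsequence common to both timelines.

11

Match reform [1,2]; then merger [2,4]; then reform [3,5]; then reform [5,7]; then merger [6,8]; then merger [7,9]; then quake [8,10]; then merger [11,11]; then quake [12,12]; then quake [13,13]; then reform [16,16] — 11 events in the same relative order in both. The LCS DP gives dp[18][16] = 11, so this is optimal.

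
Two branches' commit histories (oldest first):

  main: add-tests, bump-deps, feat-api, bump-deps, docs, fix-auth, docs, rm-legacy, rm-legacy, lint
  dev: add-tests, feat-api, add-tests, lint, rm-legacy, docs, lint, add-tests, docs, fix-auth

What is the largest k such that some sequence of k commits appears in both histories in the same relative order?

Pick add-tests at main[1]=dev[1]; then feat-api at main[3]=dev[2]; then docs at main[5]=dev[9]; then fix-auth at main[6]=dev[10]; all 4 commits appear in both, in order. The LCS DP gives dp[10][10] = 4, so this is optimal.

4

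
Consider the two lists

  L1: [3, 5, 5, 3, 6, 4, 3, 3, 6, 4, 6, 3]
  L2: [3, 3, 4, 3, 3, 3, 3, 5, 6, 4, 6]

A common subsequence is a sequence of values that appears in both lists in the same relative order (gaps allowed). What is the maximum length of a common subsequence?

Let dp[i][j] be the LCS length of the first i values of L1 and the first j values of L2. dp[i][j] = dp[i-1][j-1]+1 when the i-th and j-th values match, else max(dp[i-1][j], dp[i][j-1]).
    ·  3  3  4  3  3  3  3  5  6  4  6
 ·  0  0  0  0  0  0  0  0  0  0  0  0
 3  0  1  1  1  1  1  1  1  1  1  1  1
 5  0  1  1  1  1  1  1  1  2  2  2  2
 5  0  1  1  1  1  1  1  1  2  2  2  2
 3  0  1  2  2  2  2  2  2  2  2  2  2
 6  0  1  2  2  2  2  2  2  2  3  3  3
 4  0  1  2  3  3  3  3  3  3  3  4  4
 3  0  1  2  3  4  4  4  4  4  4  4  4
 3  0  1  2  3  4  5  5  5  5  5  5  5
 6  0  1  2  3  4  5  5  5  5  6  6  6
 4  0  1  2  3  4  5  5  5  5  6  7  7
 6  0  1  2  3  4  5  5  5  5  6  7  8
 3  0  1  2  3  4  5  6  6  6  6  7  8
dp[12][11] = 8. One LCS (by backtracking along matches): 3, 3, 4, 3, 3, 6, 4, 6.

8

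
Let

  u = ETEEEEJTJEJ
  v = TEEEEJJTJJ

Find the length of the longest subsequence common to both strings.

Pick T at u[2]=v[1]; then E at u[3]=v[2]; then E at u[4]=v[3]; then E at u[5]=v[4]; then E at u[6]=v[5]; then J at u[7]=v[7]; then T at u[8]=v[8]; then J at u[9]=v[9]; then J at u[11]=v[10]; all 9 characters appear in both, in order, and the DP table's final entry dp[11][10] is also 9, so no common subsequence is longer.

9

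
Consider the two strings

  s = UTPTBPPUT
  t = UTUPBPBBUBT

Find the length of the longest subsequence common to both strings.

7

Match U at s[1]=t[1]; then T at s[2]=t[2]; then P at s[3]=t[4]; then B at s[5]=t[5]; then P at s[6]=t[6]; then U at s[8]=t[9]; then T at s[9]=t[11] — 7 characters in the same relative order in both. The LCS DP gives dp[9][11] = 7, so this is optimal.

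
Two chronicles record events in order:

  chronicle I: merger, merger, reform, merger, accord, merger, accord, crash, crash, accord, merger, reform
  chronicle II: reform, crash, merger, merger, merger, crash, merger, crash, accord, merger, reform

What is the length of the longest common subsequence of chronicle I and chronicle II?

8

Taking merger (chronicle I #1, chronicle II #3); then merger (chronicle I #2, chronicle II #4); then merger (chronicle I #4, chronicle II #5); then merger (chronicle I #6, chronicle II #7); then crash (chronicle I #9, chronicle II #8); then accord (chronicle I #10, chronicle II #9); then merger (chronicle I #11, chronicle II #10); then reform (chronicle I #12, chronicle II #11) gives a common subsequence of length 8. Since dp[12][11] = 8, nothing longer is possible.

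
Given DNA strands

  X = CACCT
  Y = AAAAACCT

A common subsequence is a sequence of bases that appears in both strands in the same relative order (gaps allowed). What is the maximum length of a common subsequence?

4

Let dp[i][j] be the LCS length of the first i bases of X and the first j bases of Y. dp[i][j] = dp[i-1][j-1]+1 when the i-th and j-th bases match, else max(dp[i-1][j], dp[i][j-1]).
    ·  A  A  A  A  A  C  C  T
 ·  0  0  0  0  0  0  0  0  0
 C  0  0  0  0  0  0  1  1  1
 A  0  1  1  1  1  1  1  1  1
 C  0  1  1  1  1  1  2  2  2
 C  0  1  1  1  1  1  2  3  3
 T  0  1  1  1  1  1  2  3  4
dp[5][8] = 4. One LCS (by backtracking along matches): ACCT.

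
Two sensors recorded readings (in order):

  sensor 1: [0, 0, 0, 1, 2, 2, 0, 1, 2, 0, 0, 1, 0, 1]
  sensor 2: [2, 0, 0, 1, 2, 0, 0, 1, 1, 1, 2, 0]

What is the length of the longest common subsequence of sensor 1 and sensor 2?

One common subsequence of length 8: 0 at sensor 1[2]=sensor 2[2]; then 0 at sensor 1[3]=sensor 2[3]; then 1 at sensor 1[4]=sensor 2[4]; then 2 at sensor 1[5]=sensor 2[5]; then 0 at sensor 1[7]=sensor 2[7]; then 1 at sensor 1[8]=sensor 2[10]; then 2 at sensor 1[9]=sensor 2[11]; then 0 at sensor 1[13]=sensor 2[12]. Since dp[14][12] = 8, nothing longer is possible.

8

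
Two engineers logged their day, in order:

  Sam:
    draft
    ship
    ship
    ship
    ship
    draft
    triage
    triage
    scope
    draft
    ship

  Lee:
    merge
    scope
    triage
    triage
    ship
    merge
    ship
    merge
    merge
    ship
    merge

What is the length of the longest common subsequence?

Pick ship (Sam #2, Lee #5), then ship (Sam #3, Lee #7), then ship (Sam #4, Lee #10); all 3 tasks appear in both, in order. The LCS DP gives dp[11][11] = 3, so this is optimal.

3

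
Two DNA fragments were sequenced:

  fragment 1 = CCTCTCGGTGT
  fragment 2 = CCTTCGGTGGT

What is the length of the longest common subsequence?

Let dp[i][j] be the LCS length of the first i bases of fragment 1 and the first j bases of fragment 2. dp[i][j] = dp[i-1][j-1]+1 when the i-th and j-th bases match, else max(dp[i-1][j], dp[i][j-1]).
    ·  C  C  T  T  C  G  G  T  G  G  T
 ·  0  0  0  0  0  0  0  0  0  0  0  0
 C  0  1  1  1  1  1  1  1  1  1  1  1
 C  0  1  2  2  2  2  2  2  2  2  2  2
 T  0  1  2  3  3  3  3  3  3  3  3  3
 C  0  1  2  3  3  4  4  4  4  4  4  4
 T  0  1  2  3  4  4  4  4  5  5  5  5
 C  0  1  2  3  4  5  5  5  5  5  5  5
 G  0  1  2  3  4  5  6  6  6  6  6  6
 G  0  1  2  3  4  5  6  7  7  7  7  7
 T  0  1  2  3  4  5  6  7  8  8  8  8
 G  0  1  2  3  4  5  6  7  8  9  9  9
 T  0  1  2  3  4  5  6  7  8  9  9 10
dp[11][11] = 10. One LCS (by backtracking along matches): CCTTCGGTGT.

10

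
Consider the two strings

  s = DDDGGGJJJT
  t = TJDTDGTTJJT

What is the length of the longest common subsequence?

6

Taking D at s[1]=t[3]; then D at s[3]=t[5]; then G at s[4]=t[6]; then J at s[8]=t[9]; then J at s[9]=t[10]; then T at s[10]=t[11] gives a common subsequence of length 6, and the DP table's final entry dp[10][11] is also 6, so no common subsequence is longer.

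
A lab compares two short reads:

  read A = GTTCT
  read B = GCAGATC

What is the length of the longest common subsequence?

Pick G [1,4]; then T [3,6]; then C [4,7]; all 3 bases appear in both, in order, and the DP table's final entry dp[5][7] is also 3, so no common subsequence is longer.

3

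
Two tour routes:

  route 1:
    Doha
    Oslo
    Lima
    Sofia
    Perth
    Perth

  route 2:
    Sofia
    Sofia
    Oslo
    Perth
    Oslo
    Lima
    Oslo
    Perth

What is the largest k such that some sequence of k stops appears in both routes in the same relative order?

3

Match Oslo [2,5], Lima [3,6], Perth [6,8] — 3 stops in the same relative order in both. The LCS DP gives dp[6][8] = 3, so this is optimal.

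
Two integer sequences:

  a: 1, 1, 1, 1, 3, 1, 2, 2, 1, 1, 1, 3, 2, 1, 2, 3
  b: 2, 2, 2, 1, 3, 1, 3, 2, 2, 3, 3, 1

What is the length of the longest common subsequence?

8

One common subsequence of length 8: 2 at a[7]=b[2], then 2 at a[8]=b[3], then 1 at a[9]=b[4], then 1 at a[11]=b[6], then 3 at a[12]=b[7], then 2 at a[13]=b[8], then 2 at a[15]=b[9], then 3 at a[16]=b[11]. The LCS DP gives dp[16][12] = 8, so this is optimal.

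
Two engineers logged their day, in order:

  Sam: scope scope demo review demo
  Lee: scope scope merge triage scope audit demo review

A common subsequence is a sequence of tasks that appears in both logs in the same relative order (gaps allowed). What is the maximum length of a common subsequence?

4

Pick scope at Sam[1]=Lee[2], then scope at Sam[2]=Lee[5], then demo at Sam[3]=Lee[7], then review at Sam[4]=Lee[8]; all 4 tasks appear in both, in order. The LCS DP gives dp[5][8] = 4, so this is optimal.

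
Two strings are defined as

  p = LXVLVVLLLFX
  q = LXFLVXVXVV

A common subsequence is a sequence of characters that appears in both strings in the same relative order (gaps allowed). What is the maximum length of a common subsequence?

6

Match L (p #1, q #1) → X (p #2, q #2) → L (p #4, q #4) → V (p #5, q #5) → V (p #6, q #7) → X (p #11, q #8) — 6 characters in the same relative order in both. Since dp[11][10] = 6, nothing longer is possible.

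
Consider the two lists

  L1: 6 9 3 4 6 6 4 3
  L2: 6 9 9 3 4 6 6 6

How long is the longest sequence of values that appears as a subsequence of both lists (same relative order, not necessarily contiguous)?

Let dp[i][j] be the LCS length of the first i values of L1 and the first j values of L2. dp[i][j] = dp[i-1][j-1]+1 when the i-th and j-th values match, else max(dp[i-1][j], dp[i][j-1]).
    ·  6  9  9  3  4  6  6  6
 ·  0  0  0  0  0  0  0  0  0
 6  0  1  1  1  1  1  1  1  1
 9  0  1  2  2  2  2  2  2  2
 3  0  1  2  2  3  3  3  3  3
 4  0  1  2  2  3  4  4  4  4
 6  0  1  2  2  3  4  5  5  5
 6  0  1  2  2  3  4  5  6  6
 4  0  1  2  2  3  4  5  6  6
 3  0  1  2  2  3  4  5  6  6
dp[8][8] = 6. One LCS (by backtracking along matches): 6, 9, 3, 4, 6, 6.

6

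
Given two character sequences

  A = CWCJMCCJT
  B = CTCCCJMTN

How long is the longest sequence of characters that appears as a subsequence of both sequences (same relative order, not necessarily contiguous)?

Let dp[i][j] be the LCS length of the first i characters of A and the first j characters of B. dp[i][j] = dp[i-1][j-1]+1 when the i-th and j-th characters match, else max(dp[i-1][j], dp[i][j-1]).
    ·  C  T  C  C  C  J  M  T  N
 ·  0  0  0  0  0  0  0  0  0  0
 C  0  1  1  1  1  1  1  1  1  1
 W  0  1  1  1  1  1  1  1  1  1
 C  0  1  1  2  2  2  2  2  2  2
 J  0  1  1  2  2  2  3  3  3  3
 M  0  1  1  2  2  2  3  4  4  4
 C  0  1  1  2  3  3  3  4  4  4
 C  0  1  1  2  3  4  4  4  4  4
 J  0  1  1  2  3  4  5  5  5  5
 T  0  1  2  2  3  4  5  5  6  6
dp[9][9] = 6. One LCS (by backtracking along matches): CCCCJT.

6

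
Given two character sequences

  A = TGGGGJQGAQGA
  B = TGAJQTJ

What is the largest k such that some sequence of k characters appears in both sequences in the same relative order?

4

Pick T at A[1]=B[1], G at A[2]=B[2], J at A[6]=B[4], Q at A[7]=B[5]; all 4 characters appear in both, in order. dp[12][7] = 4 confirms this is the maximum.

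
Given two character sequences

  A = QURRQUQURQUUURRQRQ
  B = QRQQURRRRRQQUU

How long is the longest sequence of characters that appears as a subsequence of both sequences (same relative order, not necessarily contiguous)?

One common subsequence of length 10: Q at A[1]=B[1] → R at A[4]=B[2] → Q at A[5]=B[3] → Q at A[7]=B[4] → U at A[8]=B[5] → R at A[9]=B[8] → R at A[14]=B[9] → R at A[15]=B[10] → Q at A[16]=B[11] → Q at A[18]=B[12]. dp[18][14] = 10 confirms this is the maximum.

10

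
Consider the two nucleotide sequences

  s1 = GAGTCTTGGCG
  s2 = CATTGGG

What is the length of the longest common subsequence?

6

Match A at s1[2]=s2[2] → T at s1[6]=s2[3] → T at s1[7]=s2[4] → G at s1[8]=s2[5] → G at s1[9]=s2[6] → G at s1[11]=s2[7] — 6 bases in the same relative order in both, and the DP table's final entry dp[11][7] is also 6, so no common subsequence is longer.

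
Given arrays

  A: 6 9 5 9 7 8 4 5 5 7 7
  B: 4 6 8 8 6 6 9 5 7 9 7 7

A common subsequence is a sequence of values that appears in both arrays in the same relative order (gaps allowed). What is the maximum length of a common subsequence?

6

One common subsequence of length 6: 6 at A[1]=B[6]; then 9 at A[2]=B[7]; then 5 at A[3]=B[8]; then 9 at A[4]=B[10]; then 7 at A[10]=B[11]; then 7 at A[11]=B[12]. Since dp[11][12] = 6, nothing longer is possible.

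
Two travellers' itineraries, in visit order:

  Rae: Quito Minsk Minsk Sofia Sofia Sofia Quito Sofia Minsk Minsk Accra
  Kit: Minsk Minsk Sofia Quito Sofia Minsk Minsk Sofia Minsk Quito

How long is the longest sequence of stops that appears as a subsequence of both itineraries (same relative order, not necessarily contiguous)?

7

Taking Minsk [2,1], Minsk [3,2], Sofia [6,3], Quito [7,4], Sofia [8,5], Minsk [9,7], Minsk [10,9] gives a common subsequence of length 7. The LCS DP gives dp[11][10] = 7, so this is optimal.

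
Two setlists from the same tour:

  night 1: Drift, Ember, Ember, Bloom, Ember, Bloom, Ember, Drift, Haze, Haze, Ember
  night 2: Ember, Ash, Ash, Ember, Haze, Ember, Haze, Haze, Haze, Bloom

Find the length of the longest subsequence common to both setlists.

5

Taking Ember [2,1], Ember [3,4], Ember [5,6], Haze [9,8], Haze [10,9] gives a common subsequence of length 5. The LCS DP gives dp[11][10] = 5, so this is optimal.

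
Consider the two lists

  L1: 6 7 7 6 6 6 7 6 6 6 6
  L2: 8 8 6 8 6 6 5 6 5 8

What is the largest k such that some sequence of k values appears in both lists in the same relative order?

4

Taking 6 (L1 #1, L2 #3); then 6 (L1 #4, L2 #5); then 6 (L1 #5, L2 #6); then 6 (L1 #6, L2 #8) gives a common subsequence of length 4, and the DP table's final entry dp[11][10] is also 4, so no common subsequence is longer.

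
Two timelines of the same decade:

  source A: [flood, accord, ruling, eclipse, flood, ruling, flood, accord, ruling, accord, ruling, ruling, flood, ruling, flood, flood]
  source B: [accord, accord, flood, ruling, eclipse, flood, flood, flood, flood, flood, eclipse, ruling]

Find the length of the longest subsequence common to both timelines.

8

One common subsequence of length 8: flood [1,3], then ruling [3,4], then eclipse [4,5], then flood [5,6], then flood [7,7], then flood [13,8], then flood [15,9], then flood [16,10]. Since dp[16][12] = 8, nothing longer is possible.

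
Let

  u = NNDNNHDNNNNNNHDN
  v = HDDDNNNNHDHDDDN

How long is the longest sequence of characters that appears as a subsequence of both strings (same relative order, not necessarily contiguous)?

Pick N (u #1, v #5), N (u #2, v #6), N (u #4, v #7), N (u #5, v #8), H (u #6, v #9), D (u #7, v #10), H (u #14, v #11), D (u #15, v #14), N (u #16, v #15); all 9 characters appear in both, in order. Since dp[16][15] = 9, nothing longer is possible.

9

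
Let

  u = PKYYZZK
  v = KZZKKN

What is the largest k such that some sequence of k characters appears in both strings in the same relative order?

Pick K (u #2, v #1) → Z (u #5, v #2) → Z (u #6, v #3) → K (u #7, v #5); all 4 characters appear in both, in order. Since dp[7][6] = 4, nothing longer is possible.

4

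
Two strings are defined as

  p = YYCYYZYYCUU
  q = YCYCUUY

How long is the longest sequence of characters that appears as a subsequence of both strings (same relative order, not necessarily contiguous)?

Let dp[i][j] be the LCS length of the first i characters of p and the first j characters of q. dp[i][j] = dp[i-1][j-1]+1 when the i-th and j-th characters match, else max(dp[i-1][j], dp[i][j-1]).
    ·  Y  C  Y  C  U  U  Y
 ·  0  0  0  0  0  0  0  0
 Y  0  1  1  1  1  1  1  1
 Y  0  1  1  2  2  2  2  2
 C  0  1  2  2  3  3  3  3
 Y  0  1  2  3  3  3  3  4
 Y  0  1  2  3  3  3  3  4
 Z  0  1  2  3  3  3  3  4
 Y  0  1  2  3  3  3  3  4
 Y  0  1  2  3  3  3  3  4
 C  0  1  2  3  4  4  4  4
 U  0  1  2  3  4  5  5  5
 U  0  1  2  3  4  5  6  6
dp[11][7] = 6. One LCS (by backtracking along matches): YCYCUU.

6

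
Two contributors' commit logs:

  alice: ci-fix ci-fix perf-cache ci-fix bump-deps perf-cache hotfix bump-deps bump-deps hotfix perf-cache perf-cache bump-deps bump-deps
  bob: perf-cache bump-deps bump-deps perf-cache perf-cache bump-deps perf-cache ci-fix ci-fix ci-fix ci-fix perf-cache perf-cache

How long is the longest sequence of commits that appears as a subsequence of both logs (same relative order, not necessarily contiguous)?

One common subsequence of length 6: perf-cache at alice[3]=bob[1] → bump-deps at alice[5]=bob[3] → perf-cache at alice[6]=bob[5] → bump-deps at alice[8]=bob[6] → perf-cache at alice[11]=bob[12] → perf-cache at alice[12]=bob[13], and the DP table's final entry dp[14][13] is also 6, so no common subsequence is longer.

6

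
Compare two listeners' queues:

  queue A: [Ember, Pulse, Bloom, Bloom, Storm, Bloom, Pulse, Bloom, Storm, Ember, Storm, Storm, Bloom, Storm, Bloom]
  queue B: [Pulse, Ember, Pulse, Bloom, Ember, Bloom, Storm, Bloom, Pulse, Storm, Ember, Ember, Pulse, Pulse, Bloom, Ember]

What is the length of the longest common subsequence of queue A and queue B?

10

Pick Ember (queue A #1, queue B #2) → Pulse (queue A #2, queue B #3) → Bloom (queue A #3, queue B #4) → Bloom (queue A #4, queue B #6) → Storm (queue A #5, queue B #7) → Bloom (queue A #6, queue B #8) → Pulse (queue A #7, queue B #9) → Storm (queue A #9, queue B #10) → Ember (queue A #10, queue B #12) → Bloom (queue A #13, queue B #15); all 10 songs appear in both, in order. Since dp[15][16] = 10, nothing longer is possible.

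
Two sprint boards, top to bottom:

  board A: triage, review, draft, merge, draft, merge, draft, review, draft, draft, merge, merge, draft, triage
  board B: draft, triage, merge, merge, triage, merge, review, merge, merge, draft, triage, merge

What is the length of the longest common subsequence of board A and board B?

Taking triage (board A #1, board B #2); then merge (board A #4, board B #4); then merge (board A #6, board B #6); then review (board A #8, board B #7); then merge (board A #11, board B #8); then merge (board A #12, board B #9); then draft (board A #13, board B #10); then triage (board A #14, board B #11) gives a common subsequence of length 8. dp[14][12] = 8 confirms this is the maximum.

8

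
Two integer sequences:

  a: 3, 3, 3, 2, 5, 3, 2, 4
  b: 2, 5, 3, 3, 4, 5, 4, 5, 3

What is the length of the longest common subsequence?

4

Let dp[i][j] be the LCS length of the first i values of a and the first j values of b. dp[i][j] = dp[i-1][j-1]+1 when the i-th and j-th values match, else max(dp[i-1][j], dp[i][j-1]).
    ·  2  5  3  3  4  5  4  5  3
 ·  0  0  0  0  0  0  0  0  0  0
 3  0  0  0  1  1  1  1  1  1  1
 3  0  0  0  1  2  2  2  2  2  2
 3  0  0  0  1  2  2  2  2  2  3
 2  0  1  1  1  2  2  2  2  2  3
 5  0  1  2  2  2  2  3  3  3  3
 3  0  1  2  3  3  3  3  3  3  4
 2  0  1  2  3  3  3  3  3  3  4
 4  0  1  2  3  3  4  4  4  4  4
dp[8][9] = 4. One LCS (by backtracking along matches): 3, 3, 5, 3.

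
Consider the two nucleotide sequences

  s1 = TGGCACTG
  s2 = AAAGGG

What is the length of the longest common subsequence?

Let dp[i][j] be the LCS length of the first i bases of s1 and the first j bases of s2. dp[i][j] = dp[i-1][j-1]+1 when the i-th and j-th bases match, else max(dp[i-1][j], dp[i][j-1]).
    ·  A  A  A  G  G  G
 ·  0  0  0  0  0  0  0
 T  0  0  0  0  0  0  0
 G  0  0  0  0  1  1  1
 G  0  0  0  0  1  2  2
 C  0  0  0  0  1  2  2
 A  0  1  1  1  1  2  2
 C  0  1  1  1  1  2  2
 T  0  1  1  1  1  2  2
 G  0  1  1  1  2  2  3
dp[8][6] = 3. One LCS (by backtracking along matches): GGG.

3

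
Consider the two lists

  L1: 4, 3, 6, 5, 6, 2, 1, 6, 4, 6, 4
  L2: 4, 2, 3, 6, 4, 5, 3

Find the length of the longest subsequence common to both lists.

4

Let dp[i][j] be the LCS length of the first i values of L1 and the first j values of L2. dp[i][j] = dp[i-1][j-1]+1 when the i-th and j-th values match, else max(dp[i-1][j], dp[i][j-1]).
    ·  4  2  3  6  4  5  3
 ·  0  0  0  0  0  0  0  0
 4  0  1  1  1  1  1  1  1
 3  0  1  1  2  2  2  2  2
 6  0  1  1  2  3  3  3  3
 5  0  1  1  2  3  3  4  4
 6  0  1  1  2  3  3  4  4
 2  0  1  2  2  3  3  4  4
 1  0  1  2  2  3  3  4  4
 6  0  1  2  2  3  3  4  4
 4  0  1  2  2  3  4  4  4
 6  0  1  2  2  3  4  4  4
 4  0  1  2  2  3  4  4  4
dp[11][7] = 4. One LCS (by backtracking along matches): 4, 3, 6, 5.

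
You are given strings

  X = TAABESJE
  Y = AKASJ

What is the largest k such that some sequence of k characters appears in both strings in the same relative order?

Match A at X[2]=Y[1], A at X[3]=Y[3], S at X[6]=Y[4], J at X[7]=Y[5] — 4 characters in the same relative order in both. dp[8][5] = 4 confirms this is the maximum.

4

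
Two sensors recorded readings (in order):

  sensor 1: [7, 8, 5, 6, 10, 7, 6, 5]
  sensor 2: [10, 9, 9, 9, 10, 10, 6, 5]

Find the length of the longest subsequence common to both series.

Let dp[i][j] be the LCS length of the first i values of sensor 1 and the first j values of sensor 2. dp[i][j] = dp[i-1][j-1]+1 when the i-th and j-th values match, else max(dp[i-1][j], dp[i][j-1]).
    · 10  9  9  9 10 10  6  5
 ·  0  0  0  0  0  0  0  0  0
 7  0  0  0  0  0  0  0  0  0
 8  0  0  0  0  0  0  0  0  0
 5  0  0  0  0  0  0  0  0  1
 6  0  0  0  0  0  0  0  1  1
10  0  1  1  1  1  1  1  1  1
 7  0  1  1  1  1  1  1  1  1
 6  0  1  1  1  1  1  1  2  2
 5  0  1  1  1  1  1  1  2  3
dp[8][8] = 3. One LCS (by backtracking along matches): 10, 6, 5.

3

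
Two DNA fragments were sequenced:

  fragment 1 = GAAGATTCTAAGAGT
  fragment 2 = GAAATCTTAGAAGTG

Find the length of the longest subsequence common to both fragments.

Match G at fragment 1[1]=fragment 2[1], then A at fragment 1[2]=fragment 2[2], then A at fragment 1[3]=fragment 2[3], then A at fragment 1[5]=fragment 2[4], then T at fragment 1[6]=fragment 2[5], then T at fragment 1[7]=fragment 2[7], then T at fragment 1[9]=fragment 2[8], then A at fragment 1[10]=fragment 2[9], then A at fragment 1[11]=fragment 2[11], then A at fragment 1[13]=fragment 2[12], then G at fragment 1[14]=fragment 2[13], then T at fragment 1[15]=fragment 2[14] — 12 bases in the same relative order in both. dp[15][15] = 12 confirms this is the maximum.

12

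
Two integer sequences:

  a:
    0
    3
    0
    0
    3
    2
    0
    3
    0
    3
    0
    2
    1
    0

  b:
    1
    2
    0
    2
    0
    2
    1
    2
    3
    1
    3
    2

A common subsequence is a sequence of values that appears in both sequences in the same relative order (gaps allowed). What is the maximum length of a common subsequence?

One common subsequence of length 6: 0 at a[1]=b[3], then 0 at a[3]=b[5], then 2 at a[6]=b[8], then 3 at a[8]=b[9], then 3 at a[10]=b[11], then 2 at a[12]=b[12]. Since dp[14][12] = 6, nothing longer is possible.

6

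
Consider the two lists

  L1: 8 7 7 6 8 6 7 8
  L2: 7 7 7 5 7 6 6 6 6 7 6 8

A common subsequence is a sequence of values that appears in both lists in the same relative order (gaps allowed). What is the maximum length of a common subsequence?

Match 7 [2,3] → 7 [3,5] → 6 [4,8] → 6 [6,9] → 7 [7,10] → 8 [8,12] — 6 values in the same relative order in both, and the DP table's final entry dp[8][12] is also 6, so no common subsequence is longer.

6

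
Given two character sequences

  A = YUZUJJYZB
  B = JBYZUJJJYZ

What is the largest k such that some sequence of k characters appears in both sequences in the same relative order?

7

Taking Y (A #1, B #3) → Z (A #3, B #4) → U (A #4, B #5) → J (A #5, B #7) → J (A #6, B #8) → Y (A #7, B #9) → Z (A #8, B #10) gives a common subsequence of length 7. The LCS DP gives dp[9][10] = 7, so this is optimal.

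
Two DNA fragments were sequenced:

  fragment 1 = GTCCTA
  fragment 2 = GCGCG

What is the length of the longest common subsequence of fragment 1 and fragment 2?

3

Let dp[i][j] be the LCS length of the first i bases of fragment 1 and the first j bases of fragment 2. dp[i][j] = dp[i-1][j-1]+1 when the i-th and j-th bases match, else max(dp[i-1][j], dp[i][j-1]).
    ·  G  C  G  C  G
 ·  0  0  0  0  0  0
 G  0  1  1  1  1  1
 T  0  1  1  1  1  1
 C  0  1  2  2  2  2
 C  0  1  2  2  3  3
 T  0  1  2  2  3  3
 A  0  1  2  2  3  3
dp[6][5] = 3. One LCS (by backtracking along matches): GCC.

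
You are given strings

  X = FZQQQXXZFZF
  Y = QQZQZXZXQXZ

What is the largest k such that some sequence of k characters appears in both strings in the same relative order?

Pick Q (X #3, Y #1), Q (X #4, Y #2), Q (X #5, Y #4), X (X #6, Y #8), X (X #7, Y #10), Z (X #10, Y #11); all 6 characters appear in both, in order. dp[11][11] = 6 confirms this is the maximum.

6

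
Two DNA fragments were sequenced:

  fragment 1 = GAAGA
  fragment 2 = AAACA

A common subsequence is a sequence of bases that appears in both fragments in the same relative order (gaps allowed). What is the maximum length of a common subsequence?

Let dp[i][j] be the LCS length of the first i bases of fragment 1 and the first j bases of fragment 2. dp[i][j] = dp[i-1][j-1]+1 when the i-th and j-th bases match, else max(dp[i-1][j], dp[i][j-1]).
    ·  A  A  A  C  A
 ·  0  0  0  0  0  0
 G  0  0  0  0  0  0
 A  0  1  1  1  1  1
 A  0  1  2  2  2  2
 G  0  1  2  2  2  2
 A  0  1  2  3  3  3
dp[5][5] = 3. One LCS (by backtracking along matches): AAA.

3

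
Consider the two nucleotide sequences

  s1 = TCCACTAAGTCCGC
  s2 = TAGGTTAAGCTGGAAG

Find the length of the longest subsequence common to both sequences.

8

Taking T at s1[1]=s2[1], then A at s1[4]=s2[2], then T at s1[6]=s2[6], then A at s1[7]=s2[7], then A at s1[8]=s2[8], then G at s1[9]=s2[9], then T at s1[10]=s2[11], then G at s1[13]=s2[16] gives a common subsequence of length 8, and the DP table's final entry dp[14][16] is also 8, so no common subsequence is longer.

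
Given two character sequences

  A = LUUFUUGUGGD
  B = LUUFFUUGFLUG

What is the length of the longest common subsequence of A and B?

Pick L [1,1], U [2,2], U [3,3], F [4,5], U [5,6], U [6,7], G [7,8], U [8,11], G [10,12]; all 9 characters appear in both, in order. Since dp[11][12] = 9, nothing longer is possible.

9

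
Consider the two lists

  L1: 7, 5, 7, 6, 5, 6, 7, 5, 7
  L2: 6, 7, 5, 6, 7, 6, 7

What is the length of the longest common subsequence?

One common subsequence of length 5: 7 [1,2], then 5 [2,3], then 7 [3,5], then 6 [6,6], then 7 [9,7]. dp[9][7] = 5 confirms this is the maximum.

5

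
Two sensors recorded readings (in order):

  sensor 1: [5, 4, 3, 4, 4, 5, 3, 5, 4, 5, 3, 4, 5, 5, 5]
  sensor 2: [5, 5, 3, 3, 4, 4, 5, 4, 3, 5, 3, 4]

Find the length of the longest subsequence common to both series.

9

Match 5 at sensor 1[1]=sensor 2[2], 3 at sensor 1[3]=sensor 2[4], 4 at sensor 1[4]=sensor 2[5], 4 at sensor 1[5]=sensor 2[6], 5 at sensor 1[6]=sensor 2[7], 3 at sensor 1[7]=sensor 2[9], 5 at sensor 1[10]=sensor 2[10], 3 at sensor 1[11]=sensor 2[11], 4 at sensor 1[12]=sensor 2[12] — 9 values in the same relative order in both. The LCS DP gives dp[15][12] = 9, so this is optimal.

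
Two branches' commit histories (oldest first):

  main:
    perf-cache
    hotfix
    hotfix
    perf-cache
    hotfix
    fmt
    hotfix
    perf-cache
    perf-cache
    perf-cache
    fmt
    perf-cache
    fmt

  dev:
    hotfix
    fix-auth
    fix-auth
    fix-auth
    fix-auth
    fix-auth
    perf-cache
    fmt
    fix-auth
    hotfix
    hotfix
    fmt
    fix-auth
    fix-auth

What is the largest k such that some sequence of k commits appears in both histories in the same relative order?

5

Match hotfix at main[2]=dev[1] → perf-cache at main[4]=dev[7] → hotfix at main[5]=dev[10] → hotfix at main[7]=dev[11] → fmt at main[11]=dev[12] — 5 commits in the same relative order in both. dp[13][14] = 5 confirms this is the maximum.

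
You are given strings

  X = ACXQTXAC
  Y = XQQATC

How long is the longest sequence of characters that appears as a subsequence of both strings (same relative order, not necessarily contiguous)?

4

Match X (X #3, Y #1); then Q (X #4, Y #3); then T (X #5, Y #5); then C (X #8, Y #6) — 4 characters in the same relative order in both. Since dp[8][6] = 4, nothing longer is possible.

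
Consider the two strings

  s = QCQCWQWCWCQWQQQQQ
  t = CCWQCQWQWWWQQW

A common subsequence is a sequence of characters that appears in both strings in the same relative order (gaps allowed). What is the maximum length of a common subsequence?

10

Pick Q at s[1]=t[4], then C at s[2]=t[5], then Q at s[3]=t[6], then W at s[5]=t[7], then Q at s[6]=t[8], then W at s[7]=t[9], then W at s[9]=t[10], then W at s[12]=t[11], then Q at s[13]=t[12], then Q at s[14]=t[13]; all 10 characters appear in both, in order. The LCS DP gives dp[17][14] = 10, so this is optimal.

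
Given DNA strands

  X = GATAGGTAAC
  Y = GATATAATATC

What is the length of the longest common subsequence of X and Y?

One common subsequence of length 8: G [1,1], then A [2,2], then T [3,3], then A [4,4], then T [7,5], then A [8,7], then A [9,9], then C [10,11]. The LCS DP gives dp[10][11] = 8, so this is optimal.

8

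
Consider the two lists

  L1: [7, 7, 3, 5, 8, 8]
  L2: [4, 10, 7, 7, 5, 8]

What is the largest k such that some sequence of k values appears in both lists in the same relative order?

Taking 7 at L1[1]=L2[3] → 7 at L1[2]=L2[4] → 5 at L1[4]=L2[5] → 8 at L1[6]=L2[6] gives a common subsequence of length 4. dp[6][6] = 4 confirms this is the maximum.

4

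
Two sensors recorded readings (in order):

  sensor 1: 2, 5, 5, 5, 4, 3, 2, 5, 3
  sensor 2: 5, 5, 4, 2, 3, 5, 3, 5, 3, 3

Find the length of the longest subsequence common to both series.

6

Let dp[i][j] be the LCS length of the first i values of sensor 1 and the first j values of sensor 2. dp[i][j] = dp[i-1][j-1]+1 when the i-th and j-th values match, else max(dp[i-1][j], dp[i][j-1]).
    ·  5  5  4  2  3  5  3  5  3  3
 ·  0  0  0  0  0  0  0  0  0  0  0
 2  0  0  0  0  1  1  1  1  1  1  1
 5  0  1  1  1  1  1  2  2  2  2  2
 5  0  1  2  2  2  2  2  2  3  3  3
 5  0  1  2  2  2  2  3  3  3  3  3
 4  0  1  2  3  3  3  3  3  3  3  3
 3  0  1  2  3  3  4  4  4  4  4  4
 2  0  1  2  3  4  4  4  4  4  4  4
 5  0  1  2  3  4  4  5  5  5  5  5
 3  0  1  2  3  4  5  5  6  6  6  6
dp[9][10] = 6. One LCS (by backtracking along matches): 5, 5, 5, 3, 5, 3.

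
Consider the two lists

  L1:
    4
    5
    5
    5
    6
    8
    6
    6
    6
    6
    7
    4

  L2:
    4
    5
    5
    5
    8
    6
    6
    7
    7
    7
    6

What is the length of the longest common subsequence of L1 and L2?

Let dp[i][j] be the LCS length of the first i values of L1 and the first j values of L2. dp[i][j] = dp[i-1][j-1]+1 when the i-th and j-th values match, else max(dp[i-1][j], dp[i][j-1]).
    ·  4  5  5  5  8  6  6  7  7  7  6
 ·  0  0  0  0  0  0  0  0  0  0  0  0
 4  0  1  1  1  1  1  1  1  1  1  1  1
 5  0  1  2  2  2  2  2  2  2  2  2  2
 5  0  1  2  3  3  3  3  3  3  3  3  3
 5  0  1  2  3  4  4  4  4  4  4  4  4
 6  0  1  2  3  4  4  5  5  5  5  5  5
 8  0  1  2  3  4  5  5  5  5  5  5  5
 6  0  1  2  3  4  5  6  6  6  6  6  6
 6  0  1  2  3  4  5  6  7  7  7  7  7
 6  0  1  2  3  4  5  6  7  7  7  7  8
 6  0  1  2  3  4  5  6  7  7  7  7  8
 7  0  1  2  3  4  5  6  7  8  8  8  8
 4  0  1  2  3  4  5  6  7  8  8  8  8
dp[12][11] = 8. One LCS (by backtracking along matches): 4, 5, 5, 5, 8, 6, 6, 6.

8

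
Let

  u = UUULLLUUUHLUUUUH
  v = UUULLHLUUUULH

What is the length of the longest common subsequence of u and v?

Pick U at u[1]=v[1]; then U at u[2]=v[2]; then U at u[3]=v[3]; then L at u[5]=v[4]; then L at u[6]=v[5]; then H at u[10]=v[6]; then L at u[11]=v[7]; then U at u[12]=v[8]; then U at u[13]=v[9]; then U at u[14]=v[10]; then U at u[15]=v[11]; then H at u[16]=v[13]; all 12 characters appear in both, in order. Since dp[16][13] = 12, nothing longer is possible.

12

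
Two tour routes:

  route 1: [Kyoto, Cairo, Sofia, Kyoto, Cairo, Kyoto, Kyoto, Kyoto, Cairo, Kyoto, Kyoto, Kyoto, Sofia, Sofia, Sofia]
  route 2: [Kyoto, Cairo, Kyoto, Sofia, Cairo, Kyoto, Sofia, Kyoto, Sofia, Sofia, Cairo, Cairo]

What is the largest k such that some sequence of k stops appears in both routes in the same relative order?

One common subsequence of length 8: Kyoto (route 1 #1, route 2 #1), then Cairo (route 1 #2, route 2 #2), then Sofia (route 1 #3, route 2 #4), then Cairo (route 1 #5, route 2 #5), then Kyoto (route 1 #6, route 2 #6), then Kyoto (route 1 #12, route 2 #8), then Sofia (route 1 #13, route 2 #9), then Sofia (route 1 #14, route 2 #10). dp[15][12] = 8 confirms this is the maximum.

8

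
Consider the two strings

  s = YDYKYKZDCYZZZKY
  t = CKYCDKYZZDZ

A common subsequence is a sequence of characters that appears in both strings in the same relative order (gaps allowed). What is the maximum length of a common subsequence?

One common subsequence of length 7: Y at s[1]=t[3]; then D at s[2]=t[5]; then K at s[4]=t[6]; then Y at s[5]=t[7]; then Z at s[7]=t[9]; then D at s[8]=t[10]; then Z at s[13]=t[11], and the DP table's final entry dp[15][11] is also 7, so no common subsequence is longer.

7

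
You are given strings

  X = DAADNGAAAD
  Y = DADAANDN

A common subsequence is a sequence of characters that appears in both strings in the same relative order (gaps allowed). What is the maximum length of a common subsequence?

6

Let dp[i][j] be the LCS length of the first i characters of X and the first j characters of Y. dp[i][j] = dp[i-1][j-1]+1 when the i-th and j-th characters match, else max(dp[i-1][j], dp[i][j-1]).
    ·  D  A  D  A  A  N  D  N
 ·  0  0  0  0  0  0  0  0  0
 D  0  1  1  1  1  1  1  1  1
 A  0  1  2  2  2  2  2  2  2
 A  0  1  2  2  3  3  3  3  3
 D  0  1  2  3  3  3  3  4  4
 N  0  1  2  3  3  3  4  4  5
 G  0  1  2  3  3  3  4  4  5
 A  0  1  2  3  4  4  4  4  5
 A  0  1  2  3  4  5  5  5  5
 A  0  1  2  3  4  5  5  5  5
 D  0  1  2  3  4  5  5  6  6
dp[10][8] = 6. One LCS (by backtracking along matches): DADAAD.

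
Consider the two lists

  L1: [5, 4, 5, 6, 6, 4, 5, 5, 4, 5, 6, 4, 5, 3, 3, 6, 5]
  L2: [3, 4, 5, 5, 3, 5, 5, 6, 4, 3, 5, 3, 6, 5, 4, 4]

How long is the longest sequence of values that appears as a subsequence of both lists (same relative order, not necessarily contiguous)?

11

Pick 4 at L1[2]=L2[2] → 5 at L1[3]=L2[3] → 5 at L1[7]=L2[4] → 5 at L1[8]=L2[6] → 5 at L1[10]=L2[7] → 6 at L1[11]=L2[8] → 4 at L1[12]=L2[9] → 5 at L1[13]=L2[11] → 3 at L1[15]=L2[12] → 6 at L1[16]=L2[13] → 5 at L1[17]=L2[14]; all 11 values appear in both, in order. Since dp[17][16] = 11, nothing longer is possible.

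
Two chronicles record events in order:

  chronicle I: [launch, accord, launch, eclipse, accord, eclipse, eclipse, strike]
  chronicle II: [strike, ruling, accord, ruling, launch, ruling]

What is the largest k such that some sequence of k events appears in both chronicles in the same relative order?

Match accord at chronicle I[2]=chronicle II[3] → launch at chronicle I[3]=chronicle II[5] — 2 events in the same relative order in both. Since dp[8][6] = 2, nothing longer is possible.

2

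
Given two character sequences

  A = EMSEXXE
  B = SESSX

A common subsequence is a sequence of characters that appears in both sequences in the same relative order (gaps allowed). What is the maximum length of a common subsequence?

Match E at A[1]=B[2] → S at A[3]=B[4] → X at A[6]=B[5] — 3 characters in the same relative order in both, and the DP table's final entry dp[7][5] is also 3, so no common subsequence is longer.

3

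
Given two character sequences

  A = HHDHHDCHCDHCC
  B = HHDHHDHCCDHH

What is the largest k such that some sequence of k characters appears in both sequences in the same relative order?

10

One common subsequence of length 10: H [1,1], H [2,2], D [3,3], H [4,4], H [5,5], D [6,6], C [7,8], C [9,9], D [10,10], H [11,12], and the DP table's final entry dp[13][12] is also 10, so no common subsequence is longer.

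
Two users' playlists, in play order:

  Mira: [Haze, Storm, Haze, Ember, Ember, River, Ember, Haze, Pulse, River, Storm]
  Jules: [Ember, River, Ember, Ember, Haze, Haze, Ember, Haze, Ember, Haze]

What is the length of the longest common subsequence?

Match Haze at Mira[1]=Jules[5]; then Haze at Mira[3]=Jules[6]; then Ember at Mira[4]=Jules[7]; then Ember at Mira[7]=Jules[9]; then Haze at Mira[8]=Jules[10] — 5 songs in the same relative order in both, and the DP table's final entry dp[11][10] is also 5, so no common subsequence is longer.

5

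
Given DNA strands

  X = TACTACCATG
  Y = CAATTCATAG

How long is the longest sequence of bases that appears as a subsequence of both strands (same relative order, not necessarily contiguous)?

One common subsequence of length 6: T at X[1]=Y[4], then T at X[4]=Y[5], then C at X[7]=Y[6], then A at X[8]=Y[7], then T at X[9]=Y[8], then G at X[10]=Y[10]. dp[10][10] = 6 confirms this is the maximum.

6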